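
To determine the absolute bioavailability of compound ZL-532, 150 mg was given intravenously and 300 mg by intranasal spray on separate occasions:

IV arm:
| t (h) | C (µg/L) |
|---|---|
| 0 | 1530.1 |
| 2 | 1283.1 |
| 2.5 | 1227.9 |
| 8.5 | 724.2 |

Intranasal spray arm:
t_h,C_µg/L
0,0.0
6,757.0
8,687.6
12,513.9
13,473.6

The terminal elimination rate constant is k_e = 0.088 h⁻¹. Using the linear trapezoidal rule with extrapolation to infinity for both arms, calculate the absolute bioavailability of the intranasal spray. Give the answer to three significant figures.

F = 0.342

Trapezoidal AUC_0→8.5 (IV):
  [0→2]: (1530.1+1283.1)/2 × 2 = 2813.2
  [2→2.5]: (1283.1+1227.9)/2 × 0.5 = 627.75
  [2.5→8.5]: (1227.9+724.2)/2 × 6 = 5856.3
  Sum = 9297.25 µg/L·h
IV tail: 724.2/0.088 = 8229.545; AUC_iv,0→∞ = 9297.25 + 8229.545 = 17526.795 µg/L·h
Trapezoidal AUC_0→13 (intranasal spray):
  [0→6]: (0.0+757.0)/2 × 6 = 2271.0
  [6→8]: (757.0+687.6)/2 × 2 = 1444.6
  [8→12]: (687.6+513.9)/2 × 4 = 2403.0
  [12→13]: (513.9+473.6)/2 × 1 = 493.75
  Sum = 6612.35 µg/L·h
intranasal spray tail: 473.6/0.088 = 5381.818; AUC_ev,0→∞ = 6612.35 + 5381.818 = 11994.168 µg/L·h
F = (AUC_ev/D_ev)/(AUC_iv/D_iv) = (11994.168/300)/(17526.795/150) = 39.98056/116.8453 = 0.3422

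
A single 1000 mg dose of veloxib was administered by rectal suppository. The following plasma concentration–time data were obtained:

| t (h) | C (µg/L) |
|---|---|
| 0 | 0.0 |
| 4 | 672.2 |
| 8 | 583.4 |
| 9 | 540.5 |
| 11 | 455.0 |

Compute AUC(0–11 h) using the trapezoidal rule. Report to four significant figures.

Trapezoidal AUC_0→11:
  [0→4]: (0.0+672.2)/2 × 4 = 1344.4
  [4→8]: (672.2+583.4)/2 × 4 = 2511.2
  [8→9]: (583.4+540.5)/2 × 1 = 561.95
  [9→11]: (540.5+455.0)/2 × 2 = 995.5
  Sum = 5413.05 µg/L·h

AUC = 5413 µg/L·h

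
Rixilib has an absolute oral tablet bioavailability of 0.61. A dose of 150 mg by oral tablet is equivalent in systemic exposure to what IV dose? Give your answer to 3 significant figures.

D_iv = 91.5 mg

Systemic exposure from an extravascular dose = F × D_ev, so the equivalent IV dose is F × D_ev.
D_iv = F × D_ev = 0.61 × 150 = 91.5 mg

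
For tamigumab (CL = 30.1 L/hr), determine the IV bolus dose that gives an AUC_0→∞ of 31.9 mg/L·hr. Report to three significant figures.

Dose = 960 mg

Dose_iv = CL × AUC_0→∞
     = 30.1 × 31.9 = 960.19 mg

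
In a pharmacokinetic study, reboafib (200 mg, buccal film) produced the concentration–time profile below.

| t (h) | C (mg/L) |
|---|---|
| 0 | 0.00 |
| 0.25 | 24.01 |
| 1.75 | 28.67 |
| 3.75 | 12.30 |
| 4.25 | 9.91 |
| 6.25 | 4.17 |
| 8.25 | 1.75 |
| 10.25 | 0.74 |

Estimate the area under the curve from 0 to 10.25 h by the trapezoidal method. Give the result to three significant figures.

AUC = 112 mg/L·h

Trapezoidal AUC_0→10.25:
  [0→0.25]: (0.00+24.01)/2 × 0.25 = 3.00125
  [0.25→1.75]: (24.01+28.67)/2 × 1.5 = 39.51
  [1.75→3.75]: (28.67+12.30)/2 × 2 = 40.97
  [3.75→4.25]: (12.30+9.91)/2 × 0.5 = 5.5525
  [4.25→6.25]: (9.91+4.17)/2 × 2 = 14.08
  [6.25→8.25]: (4.17+1.75)/2 × 2 = 5.92
  [8.25→10.25]: (1.75+0.74)/2 × 2 = 2.49
  Sum = 111.52375 mg/L·h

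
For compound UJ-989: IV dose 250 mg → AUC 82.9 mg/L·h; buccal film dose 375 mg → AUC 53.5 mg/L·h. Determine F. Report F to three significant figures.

F = (AUC_ev / D_ev) / (AUC_iv / D_iv)
  = (53.5/375) / (82.9/250)
  = 0.142667 / 0.3316 = 0.4302

F = 0.430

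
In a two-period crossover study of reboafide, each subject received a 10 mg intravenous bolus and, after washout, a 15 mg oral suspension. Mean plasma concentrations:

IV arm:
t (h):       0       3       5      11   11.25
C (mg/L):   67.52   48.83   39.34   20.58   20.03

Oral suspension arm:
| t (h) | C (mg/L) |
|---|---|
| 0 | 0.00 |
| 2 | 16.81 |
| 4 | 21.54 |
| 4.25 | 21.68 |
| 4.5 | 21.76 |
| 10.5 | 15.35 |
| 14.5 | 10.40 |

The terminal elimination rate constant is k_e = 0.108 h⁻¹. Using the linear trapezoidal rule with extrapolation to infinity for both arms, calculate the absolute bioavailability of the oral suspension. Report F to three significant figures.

F = 0.342

Trapezoidal AUC_0→11.25 (IV):
  [0→3]: (67.52+48.83)/2 × 3 = 174.525
  [3→5]: (48.83+39.34)/2 × 2 = 88.17
  [5→11]: (39.34+20.58)/2 × 6 = 179.76
  [11→11.25]: (20.58+20.03)/2 × 0.25 = 5.07625
  Sum = 447.53125 mg/L·h
IV tail: 20.03/0.108 = 185.463; AUC_iv,0→∞ = 447.53125 + 185.463 = 632.99425 mg/L·h
Trapezoidal AUC_0→14.5 (oral suspension):
  [0→2]: (0.00+16.81)/2 × 2 = 16.81
  [2→4]: (16.81+21.54)/2 × 2 = 38.35
  [4→4.25]: (21.54+21.68)/2 × 0.25 = 5.4025
  [4.25→4.5]: (21.68+21.76)/2 × 0.25 = 5.43
  [4.5→10.5]: (21.76+15.35)/2 × 6 = 111.33
  [10.5→14.5]: (15.35+10.40)/2 × 4 = 51.5
  Sum = 228.8225 mg/L·h
oral suspension tail: 10.40/0.108 = 96.296; AUC_ev,0→∞ = 228.8225 + 96.296 = 325.1185 mg/L·h
F = (AUC_ev/D_ev)/(AUC_iv/D_iv) = (325.1185/15)/(632.99425/10) = 21.6746/63.299425 = 0.3424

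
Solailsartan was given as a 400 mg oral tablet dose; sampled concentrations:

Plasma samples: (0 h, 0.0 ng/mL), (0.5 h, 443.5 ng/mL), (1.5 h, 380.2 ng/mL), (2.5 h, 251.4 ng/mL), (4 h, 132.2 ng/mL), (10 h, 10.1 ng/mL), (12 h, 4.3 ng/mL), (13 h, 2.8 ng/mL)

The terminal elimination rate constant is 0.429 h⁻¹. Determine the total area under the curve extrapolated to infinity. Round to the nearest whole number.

Trapezoidal AUC_0→13:
  [0→0.5]: (0.0+443.5)/2 × 0.5 = 110.875
  [0.5→1.5]: (443.5+380.2)/2 × 1 = 411.85
  [1.5→2.5]: (380.2+251.4)/2 × 1 = 315.8
  [2.5→4]: (251.4+132.2)/2 × 1.5 = 287.7
  [4→10]: (132.2+10.1)/2 × 6 = 426.9
  [10→12]: (10.1+4.3)/2 × 2 = 14.4
  [12→13]: (4.3+2.8)/2 × 1 = 3.55
  Sum = 1571.075 ng/mL·h
Extrapolated tail: C_last / k_e = 2.8 / 0.429 = 6.527
AUC_0→∞ = 1571.075 + 6.527 = 1577.602 ng/mL·h

AUC = 1578 ng/mL·h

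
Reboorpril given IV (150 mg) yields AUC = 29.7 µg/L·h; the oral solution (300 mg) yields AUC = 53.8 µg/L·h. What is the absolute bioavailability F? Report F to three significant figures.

F = 0.906

F = (AUC_ev / D_ev) / (AUC_iv / D_iv)
  = (53.8/300) / (29.7/150)
  = 0.179333 / 0.198 = 0.9057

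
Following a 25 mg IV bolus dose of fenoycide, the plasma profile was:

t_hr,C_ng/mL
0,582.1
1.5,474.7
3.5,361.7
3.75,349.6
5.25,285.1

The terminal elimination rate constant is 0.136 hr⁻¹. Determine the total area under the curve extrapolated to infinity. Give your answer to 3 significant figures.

AUC = 4290 ng/mL·hr

Trapezoidal AUC_0→5.25:
  [0→1.5]: (582.1+474.7)/2 × 1.5 = 792.6
  [1.5→3.5]: (474.7+361.7)/2 × 2 = 836.4
  [3.5→3.75]: (361.7+349.6)/2 × 0.25 = 88.9125
  [3.75→5.25]: (349.6+285.1)/2 × 1.5 = 476.025
  Sum = 2193.9375 ng/mL·hr
Extrapolated tail: C_last / k_e = 285.1 / 0.136 = 2096.324
AUC_0→∞ = 2193.9375 + 2096.324 = 4290.2615 ng/mL·hr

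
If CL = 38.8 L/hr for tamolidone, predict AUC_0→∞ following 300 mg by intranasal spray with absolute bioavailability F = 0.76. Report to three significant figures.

AUC = 5.88 mg/L·hr

AUC_0→∞ = F × Dose / CL
        = 0.76 × 300 / 38.8 = 5.87629 mg/L·hr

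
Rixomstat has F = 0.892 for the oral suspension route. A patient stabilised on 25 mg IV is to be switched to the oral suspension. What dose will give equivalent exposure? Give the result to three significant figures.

For equal systemic exposure: F × D_ev = D_iv
D_ev = D_iv / F = 25 / 0.892 = 28.0269 mg

D_oral = 28.0 mg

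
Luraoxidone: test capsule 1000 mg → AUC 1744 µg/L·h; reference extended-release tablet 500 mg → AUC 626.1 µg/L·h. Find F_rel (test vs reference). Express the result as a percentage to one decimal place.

F_rel = (AUC_test/D_test) / (AUC_ref/D_ref)
      = (1744/1000) / (626.1/500)
      = 1.744 / 1.2522 = 1.3927 = 139.27%

F_rel = 139.3%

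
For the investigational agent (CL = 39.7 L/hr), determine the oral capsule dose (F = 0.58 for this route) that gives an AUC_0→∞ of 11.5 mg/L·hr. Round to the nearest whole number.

Dose = CL × AUC_0→∞ / F
     = 39.7 × 11.5 / 0.58 = 787.155 mg

Dose = 787 mg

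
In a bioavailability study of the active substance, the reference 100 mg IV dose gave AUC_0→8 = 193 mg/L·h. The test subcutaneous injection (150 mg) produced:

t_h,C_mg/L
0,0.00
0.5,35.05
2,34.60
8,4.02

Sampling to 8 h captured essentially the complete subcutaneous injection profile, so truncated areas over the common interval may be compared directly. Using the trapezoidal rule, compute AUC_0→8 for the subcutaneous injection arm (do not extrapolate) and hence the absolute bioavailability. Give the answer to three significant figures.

F = 0.611

Trapezoidal AUC_0→8 (subcutaneous injection):
  [0→0.5]: (0.00+35.05)/2 × 0.5 = 8.7625
  [0.5→2]: (35.05+34.60)/2 × 1.5 = 52.2375
  [2→8]: (34.60+4.02)/2 × 6 = 115.86
  Sum = 176.86 mg/L·h
F = (AUC_ev/D_ev)/(AUC_iv/D_iv) = (176.86/150)/(193/100) = 1.17907/1.93 = 0.6109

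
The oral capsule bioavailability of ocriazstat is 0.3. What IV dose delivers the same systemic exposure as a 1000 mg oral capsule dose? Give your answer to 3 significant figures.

Systemic exposure from an extravascular dose = F × D_ev, so the equivalent IV dose is F × D_ev.
D_iv = F × D_ev = 0.3 × 1000 = 300 mg

D_iv = 300 mg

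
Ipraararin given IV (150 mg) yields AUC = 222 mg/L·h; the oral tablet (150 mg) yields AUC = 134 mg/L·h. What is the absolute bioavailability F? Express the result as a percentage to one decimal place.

F = (AUC_ev / D_ev) / (AUC_iv / D_iv)
  = (134/150) / (222/150)
  = 0.893333 / 1.48 = 0.6036
  = 60.36%

F = 60.4%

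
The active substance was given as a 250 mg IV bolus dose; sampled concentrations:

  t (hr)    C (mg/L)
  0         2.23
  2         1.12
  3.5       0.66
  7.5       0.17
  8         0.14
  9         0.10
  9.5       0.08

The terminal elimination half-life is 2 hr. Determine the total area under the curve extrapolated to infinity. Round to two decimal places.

Trapezoidal AUC_0→9.5:
  [0→2]: (2.23+1.12)/2 × 2 = 3.35
  [2→3.5]: (1.12+0.66)/2 × 1.5 = 1.335
  [3.5→7.5]: (0.66+0.17)/2 × 4 = 1.66
  [7.5→8]: (0.17+0.14)/2 × 0.5 = 0.0775
  [8→9]: (0.14+0.10)/2 × 1 = 0.12
  [9→9.5]: (0.10+0.08)/2 × 0.5 = 0.045
  Sum = 6.5875 mg/L·hr
k_e = ln2 / t½ = 0.693147 / 2 = 0.3466 hr^-1
Extrapolated tail: C_last / k_e = 0.08 / 0.3466 = 0.231
AUC_0→∞ = 6.5875 + 0.231 = 6.8185 mg/L·hr

AUC = 6.82 mg/L·hr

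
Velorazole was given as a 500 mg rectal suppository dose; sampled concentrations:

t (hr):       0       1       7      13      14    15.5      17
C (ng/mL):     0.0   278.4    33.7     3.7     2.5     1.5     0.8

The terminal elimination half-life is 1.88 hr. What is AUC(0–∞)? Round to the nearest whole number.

Trapezoidal AUC_0→17:
  [0→1]: (0.0+278.4)/2 × 1 = 139.2
  [1→7]: (278.4+33.7)/2 × 6 = 936.3
  [7→13]: (33.7+3.7)/2 × 6 = 112.2
  [13→14]: (3.7+2.5)/2 × 1 = 3.1
  [14→15.5]: (2.5+1.5)/2 × 1.5 = 3.0
  [15.5→17]: (1.5+0.8)/2 × 1.5 = 1.725
  Sum = 1195.525 ng/mL·hr
k_e = ln2 / t½ = 0.693147 / 1.88 = 0.3687 hr^-1
Extrapolated tail: C_last / k_e = 0.8 / 0.3687 = 2.170
AUC_0→∞ = 1195.525 + 2.170 = 1197.695 ng/mL·hr

AUC = 1198 ng/mL·hr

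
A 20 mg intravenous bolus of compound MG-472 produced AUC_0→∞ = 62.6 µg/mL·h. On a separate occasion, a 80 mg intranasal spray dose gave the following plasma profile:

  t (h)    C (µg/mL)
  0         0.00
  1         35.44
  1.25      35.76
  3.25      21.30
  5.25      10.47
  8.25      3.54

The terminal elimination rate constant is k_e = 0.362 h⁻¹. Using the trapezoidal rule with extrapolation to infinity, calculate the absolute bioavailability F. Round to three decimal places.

Trapezoidal AUC_0→8.25 (intranasal spray):
  [0→1]: (0.00+35.44)/2 × 1 = 17.72
  [1→1.25]: (35.44+35.76)/2 × 0.25 = 8.9
  [1.25→3.25]: (35.76+21.30)/2 × 2 = 57.06
  [3.25→5.25]: (21.30+10.47)/2 × 2 = 31.77
  [5.25→8.25]: (10.47+3.54)/2 × 3 = 21.015
  Sum = 136.465 µg/mL·h
Tail: C_last/k_e = 3.54/0.362 = 9.779
AUC_0→∞ (intranasal spray) = 136.465 + 9.779 = 146.244 µg/mL·h
F = (AUC_ev/D_ev)/(AUC_iv/D_iv) = (146.244/80)/(62.6/20) = 1.82805/3.13 = 0.5840

F = 0.584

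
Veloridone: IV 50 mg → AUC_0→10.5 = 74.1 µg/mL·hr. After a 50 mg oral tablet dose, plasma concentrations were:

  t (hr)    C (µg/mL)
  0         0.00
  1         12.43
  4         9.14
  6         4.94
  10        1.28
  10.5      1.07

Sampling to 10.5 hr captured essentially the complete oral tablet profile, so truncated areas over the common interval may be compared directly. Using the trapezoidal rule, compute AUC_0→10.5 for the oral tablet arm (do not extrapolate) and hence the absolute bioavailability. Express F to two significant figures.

F = 0.89

Trapezoidal AUC_0→10.5 (oral tablet):
  [0→1]: (0.00+12.43)/2 × 1 = 6.215
  [1→4]: (12.43+9.14)/2 × 3 = 32.355
  [4→6]: (9.14+4.94)/2 × 2 = 14.08
  [6→10]: (4.94+1.28)/2 × 4 = 12.44
  [10→10.5]: (1.28+1.07)/2 × 0.5 = 0.5875
  Sum = 65.6775 µg/mL·hr
F = (AUC_ev/D_ev)/(AUC_iv/D_iv) = (65.6775/50)/(74.1/50) = 1.31355/1.482 = 0.8863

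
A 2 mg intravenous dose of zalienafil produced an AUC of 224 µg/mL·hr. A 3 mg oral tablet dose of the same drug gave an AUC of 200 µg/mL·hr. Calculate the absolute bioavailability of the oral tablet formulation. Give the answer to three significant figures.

F = 0.595

F = (AUC_ev / D_ev) / (AUC_iv / D_iv)
  = (200/3) / (224/2)
  = 66.6667 / 112 = 0.5952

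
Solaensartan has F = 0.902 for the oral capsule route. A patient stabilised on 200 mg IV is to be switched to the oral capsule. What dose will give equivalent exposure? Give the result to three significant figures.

For equal systemic exposure: F × D_ev = D_iv
D_ev = D_iv / F = 200 / 0.902 = 221.729 mg

D_oral = 222 mg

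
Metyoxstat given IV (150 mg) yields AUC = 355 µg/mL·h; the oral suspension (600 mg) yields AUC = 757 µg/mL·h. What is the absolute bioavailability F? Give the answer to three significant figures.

F = (AUC_ev / D_ev) / (AUC_iv / D_iv)
  = (757/600) / (355/150)
  = 1.26167 / 2.36667 = 0.5331

F = 0.533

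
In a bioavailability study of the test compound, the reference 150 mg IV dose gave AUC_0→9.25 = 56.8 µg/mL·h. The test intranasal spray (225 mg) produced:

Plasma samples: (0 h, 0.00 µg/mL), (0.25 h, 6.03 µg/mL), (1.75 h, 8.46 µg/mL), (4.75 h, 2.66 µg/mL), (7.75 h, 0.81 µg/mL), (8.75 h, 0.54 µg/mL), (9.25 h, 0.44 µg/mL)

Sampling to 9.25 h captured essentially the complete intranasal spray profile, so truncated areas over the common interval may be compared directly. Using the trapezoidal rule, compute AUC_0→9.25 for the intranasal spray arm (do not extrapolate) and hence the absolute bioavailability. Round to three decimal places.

Trapezoidal AUC_0→9.25 (intranasal spray):
  [0→0.25]: (0.00+6.03)/2 × 0.25 = 0.75375
  [0.25→1.75]: (6.03+8.46)/2 × 1.5 = 10.8675
  [1.75→4.75]: (8.46+2.66)/2 × 3 = 16.68
  [4.75→7.75]: (2.66+0.81)/2 × 3 = 5.205
  [7.75→8.75]: (0.81+0.54)/2 × 1 = 0.675
  [8.75→9.25]: (0.54+0.44)/2 × 0.5 = 0.245
  Sum = 34.42625 µg/mL·h
F = (AUC_ev/D_ev)/(AUC_iv/D_iv) = (34.42625/225)/(56.8/150) = 0.153006/0.378667 = 0.4041

F = 0.404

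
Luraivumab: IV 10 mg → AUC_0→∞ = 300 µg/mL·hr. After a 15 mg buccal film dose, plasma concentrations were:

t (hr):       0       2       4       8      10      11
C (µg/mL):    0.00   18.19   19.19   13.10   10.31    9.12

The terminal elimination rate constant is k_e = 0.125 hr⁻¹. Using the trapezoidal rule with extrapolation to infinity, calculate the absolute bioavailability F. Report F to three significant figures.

F = 0.503

Trapezoidal AUC_0→11 (buccal film):
  [0→2]: (0.00+18.19)/2 × 2 = 18.19
  [2→4]: (18.19+19.19)/2 × 2 = 37.38
  [4→8]: (19.19+13.10)/2 × 4 = 64.58
  [8→10]: (13.10+10.31)/2 × 2 = 23.41
  [10→11]: (10.31+9.12)/2 × 1 = 9.715
  Sum = 153.275 µg/mL·hr
Tail: C_last/k_e = 9.12/0.125 = 72.960
AUC_0→∞ (buccal film) = 153.275 + 72.960 = 226.235 µg/mL·hr
F = (AUC_ev/D_ev)/(AUC_iv/D_iv) = (226.235/15)/(300/10) = 15.0823/30 = 0.5027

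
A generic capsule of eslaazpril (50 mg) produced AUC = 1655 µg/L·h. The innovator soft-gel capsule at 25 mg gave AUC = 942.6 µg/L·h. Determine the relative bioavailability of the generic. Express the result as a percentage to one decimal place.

F_rel = (AUC_test/D_test) / (AUC_ref/D_ref)
      = (1655/50) / (942.6/25)
      = 33.1 / 37.704 = 0.8779 = 87.79%

F_rel = 87.8%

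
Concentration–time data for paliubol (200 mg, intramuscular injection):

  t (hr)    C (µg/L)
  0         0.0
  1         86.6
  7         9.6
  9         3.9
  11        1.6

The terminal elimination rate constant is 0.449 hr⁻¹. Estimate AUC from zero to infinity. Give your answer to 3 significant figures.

AUC = 354 µg/L·hr

Trapezoidal AUC_0→11:
  [0→1]: (0.0+86.6)/2 × 1 = 43.3
  [1→7]: (86.6+9.6)/2 × 6 = 288.6
  [7→9]: (9.6+3.9)/2 × 2 = 13.5
  [9→11]: (3.9+1.6)/2 × 2 = 5.5
  Sum = 350.9 µg/L·hr
Extrapolated tail: C_last / k_e = 1.6 / 0.449 = 3.563
AUC_0→∞ = 350.9 + 3.563 = 354.463 µg/L·hr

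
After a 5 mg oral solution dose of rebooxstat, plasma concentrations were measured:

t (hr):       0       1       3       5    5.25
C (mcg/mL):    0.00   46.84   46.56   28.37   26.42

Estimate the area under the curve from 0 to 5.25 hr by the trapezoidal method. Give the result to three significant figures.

AUC = 199 mcg/mL·hr

Trapezoidal AUC_0→5.25:
  [0→1]: (0.00+46.84)/2 × 1 = 23.42
  [1→3]: (46.84+46.56)/2 × 2 = 93.4
  [3→5]: (46.56+28.37)/2 × 2 = 74.93
  [5→5.25]: (28.37+26.42)/2 × 0.25 = 6.84875
  Sum = 198.59875 mcg/mL·hr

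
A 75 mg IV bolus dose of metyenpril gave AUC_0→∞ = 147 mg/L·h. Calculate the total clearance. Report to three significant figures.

CL = 0.510 L/h

CL = Dose_iv / AUC_0→∞
   = 75 / 147 = 0.510204 L/h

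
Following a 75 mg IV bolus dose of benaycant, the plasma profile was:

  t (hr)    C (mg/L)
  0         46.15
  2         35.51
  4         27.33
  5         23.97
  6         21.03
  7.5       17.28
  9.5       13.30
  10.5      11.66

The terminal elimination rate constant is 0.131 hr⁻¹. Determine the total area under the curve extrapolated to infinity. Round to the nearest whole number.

AUC = 353 mg/L·hr

Trapezoidal AUC_0→10.5:
  [0→2]: (46.15+35.51)/2 × 2 = 81.66
  [2→4]: (35.51+27.33)/2 × 2 = 62.84
  [4→5]: (27.33+23.97)/2 × 1 = 25.65
  [5→6]: (23.97+21.03)/2 × 1 = 22.5
  [6→7.5]: (21.03+17.28)/2 × 1.5 = 28.7325
  [7.5→9.5]: (17.28+13.30)/2 × 2 = 30.58
  [9.5→10.5]: (13.30+11.66)/2 × 1 = 12.48
  Sum = 264.4425 mg/L·hr
Extrapolated tail: C_last / k_e = 11.66 / 0.131 = 89.008
AUC_0→∞ = 264.4425 + 89.008 = 353.4505 mg/L·hr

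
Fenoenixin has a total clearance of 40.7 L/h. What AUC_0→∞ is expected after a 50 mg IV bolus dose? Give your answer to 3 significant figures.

AUC = 1.23 mg/L·h

AUC_0→∞ = Dose_iv / CL
        = 50 / 40.7 = 1.2285 mg/L·h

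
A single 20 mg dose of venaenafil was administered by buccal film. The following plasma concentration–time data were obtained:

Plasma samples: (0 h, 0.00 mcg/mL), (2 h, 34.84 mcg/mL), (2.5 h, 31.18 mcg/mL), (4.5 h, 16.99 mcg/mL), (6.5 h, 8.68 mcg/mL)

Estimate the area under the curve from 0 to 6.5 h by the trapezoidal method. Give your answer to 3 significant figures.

AUC = 125 mcg/mL·h

Trapezoidal AUC_0→6.5:
  [0→2]: (0.00+34.84)/2 × 2 = 34.84
  [2→2.5]: (34.84+31.18)/2 × 0.5 = 16.505
  [2.5→4.5]: (31.18+16.99)/2 × 2 = 48.17
  [4.5→6.5]: (16.99+8.68)/2 × 2 = 25.67
  Sum = 125.185 mcg/mL·h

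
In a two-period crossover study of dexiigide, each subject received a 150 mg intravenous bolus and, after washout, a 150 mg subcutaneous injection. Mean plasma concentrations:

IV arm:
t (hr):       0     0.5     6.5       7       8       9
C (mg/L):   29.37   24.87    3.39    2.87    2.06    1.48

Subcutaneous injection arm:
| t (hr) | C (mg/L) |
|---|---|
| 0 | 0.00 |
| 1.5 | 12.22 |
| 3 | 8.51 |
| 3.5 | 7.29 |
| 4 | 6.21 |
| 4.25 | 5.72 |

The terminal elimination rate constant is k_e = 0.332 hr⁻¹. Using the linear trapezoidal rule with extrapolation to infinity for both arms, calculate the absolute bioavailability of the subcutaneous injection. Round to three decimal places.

F = 0.467

Trapezoidal AUC_0→9 (IV):
  [0→0.5]: (29.37+24.87)/2 × 0.5 = 13.56
  [0.5→6.5]: (24.87+3.39)/2 × 6 = 84.78
  [6.5→7]: (3.39+2.87)/2 × 0.5 = 1.565
  [7→8]: (2.87+2.06)/2 × 1 = 2.465
  [8→9]: (2.06+1.48)/2 × 1 = 1.77
  Sum = 104.14 mg/L·hr
IV tail: 1.48/0.332 = 4.458; AUC_iv,0→∞ = 104.14 + 4.458 = 108.598 mg/L·hr
Trapezoidal AUC_0→4.25 (subcutaneous injection):
  [0→1.5]: (0.00+12.22)/2 × 1.5 = 9.165
  [1.5→3]: (12.22+8.51)/2 × 1.5 = 15.5475
  [3→3.5]: (8.51+7.29)/2 × 0.5 = 3.95
  [3.5→4]: (7.29+6.21)/2 × 0.5 = 3.375
  [4→4.25]: (6.21+5.72)/2 × 0.25 = 1.49125
  Sum = 33.52875 mg/L·hr
subcutaneous injection tail: 5.72/0.332 = 17.229; AUC_ev,0→∞ = 33.52875 + 17.229 = 50.75775 mg/L·hr
F = (AUC_ev/D_ev)/(AUC_iv/D_iv) = (50.75775/150)/(108.598/150) = 0.338385/0.723987 = 0.4674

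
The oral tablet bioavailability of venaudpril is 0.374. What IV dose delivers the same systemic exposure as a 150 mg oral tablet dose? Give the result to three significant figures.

D_iv = 56.1 mg

Systemic exposure from an extravascular dose = F × D_ev, so the equivalent IV dose is F × D_ev.
D_iv = F × D_ev = 0.374 × 150 = 56.1 mg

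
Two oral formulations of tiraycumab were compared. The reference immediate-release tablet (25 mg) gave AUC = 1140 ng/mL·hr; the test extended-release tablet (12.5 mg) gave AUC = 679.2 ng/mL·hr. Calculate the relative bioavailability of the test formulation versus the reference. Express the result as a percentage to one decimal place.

F_rel = (AUC_test/D_test) / (AUC_ref/D_ref)
      = (679.2/12.5) / (1140/25)
      = 54.336 / 45.6 = 1.1916 = 119.16%

F_rel = 119.2%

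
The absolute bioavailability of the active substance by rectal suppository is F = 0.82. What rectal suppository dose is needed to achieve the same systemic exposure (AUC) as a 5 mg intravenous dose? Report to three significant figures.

D_rectal = 6.10 mg

For equal systemic exposure: F × D_ev = D_iv
D_ev = D_iv / F = 5 / 0.82 = 6.09756 mg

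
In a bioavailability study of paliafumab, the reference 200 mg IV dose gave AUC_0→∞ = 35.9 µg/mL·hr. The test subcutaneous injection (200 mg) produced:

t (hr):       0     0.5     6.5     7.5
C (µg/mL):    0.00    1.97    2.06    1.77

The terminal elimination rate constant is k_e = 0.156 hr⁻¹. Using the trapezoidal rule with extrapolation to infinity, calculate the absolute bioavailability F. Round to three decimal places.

Trapezoidal AUC_0→7.5 (subcutaneous injection):
  [0→0.5]: (0.00+1.97)/2 × 0.5 = 0.4925
  [0.5→6.5]: (1.97+2.06)/2 × 6 = 12.09
  [6.5→7.5]: (2.06+1.77)/2 × 1 = 1.915
  Sum = 14.4975 µg/mL·hr
Tail: C_last/k_e = 1.77/0.156 = 11.346
AUC_0→∞ (subcutaneous injection) = 14.4975 + 11.346 = 25.8435 µg/mL·hr
F = (AUC_ev/D_ev)/(AUC_iv/D_iv) = (25.8435/200)/(35.9/200) = 0.1292175/0.1795 = 0.7199

F = 0.720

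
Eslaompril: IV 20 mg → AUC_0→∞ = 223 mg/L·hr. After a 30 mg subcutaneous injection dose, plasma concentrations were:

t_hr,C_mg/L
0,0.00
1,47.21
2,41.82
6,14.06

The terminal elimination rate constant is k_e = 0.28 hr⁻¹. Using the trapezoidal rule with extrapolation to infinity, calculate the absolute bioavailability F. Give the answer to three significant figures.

F = 0.688

Trapezoidal AUC_0→6 (subcutaneous injection):
  [0→1]: (0.00+47.21)/2 × 1 = 23.605
  [1→2]: (47.21+41.82)/2 × 1 = 44.515
  [2→6]: (41.82+14.06)/2 × 4 = 111.76
  Sum = 179.88 mg/L·hr
Tail: C_last/k_e = 14.06/0.28 = 50.214
AUC_0→∞ (subcutaneous injection) = 179.88 + 50.214 = 230.094 mg/L·hr
F = (AUC_ev/D_ev)/(AUC_iv/D_iv) = (230.094/30)/(223/20) = 7.6698/11.15 = 0.6879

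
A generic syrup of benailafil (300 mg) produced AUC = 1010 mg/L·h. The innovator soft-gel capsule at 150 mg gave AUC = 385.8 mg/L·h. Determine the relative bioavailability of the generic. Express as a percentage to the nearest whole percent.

F_rel = 131%

F_rel = (AUC_test/D_test) / (AUC_ref/D_ref)
      = (1010/300) / (385.8/150)
      = 3.36667 / 2.572 = 1.3090 = 130.90%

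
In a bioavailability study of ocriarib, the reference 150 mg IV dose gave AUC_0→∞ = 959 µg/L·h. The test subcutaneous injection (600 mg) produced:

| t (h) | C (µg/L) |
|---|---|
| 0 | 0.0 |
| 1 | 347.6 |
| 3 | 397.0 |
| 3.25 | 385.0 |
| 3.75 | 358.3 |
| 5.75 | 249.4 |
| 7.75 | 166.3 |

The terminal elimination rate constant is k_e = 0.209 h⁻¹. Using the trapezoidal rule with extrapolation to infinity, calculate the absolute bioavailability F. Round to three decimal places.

F = 0.788

Trapezoidal AUC_0→7.75 (subcutaneous injection):
  [0→1]: (0.0+347.6)/2 × 1 = 173.8
  [1→3]: (347.6+397.0)/2 × 2 = 744.6
  [3→3.25]: (397.0+385.0)/2 × 0.25 = 97.75
  [3.25→3.75]: (385.0+358.3)/2 × 0.5 = 185.825
  [3.75→5.75]: (358.3+249.4)/2 × 2 = 607.7
  [5.75→7.75]: (249.4+166.3)/2 × 2 = 415.7
  Sum = 2225.375 µg/L·h
Tail: C_last/k_e = 166.3/0.209 = 795.694
AUC_0→∞ (subcutaneous injection) = 2225.375 + 795.694 = 3021.069 µg/L·h
F = (AUC_ev/D_ev)/(AUC_iv/D_iv) = (3021.069/600)/(959/150) = 5.035115/6.39333 = 0.7876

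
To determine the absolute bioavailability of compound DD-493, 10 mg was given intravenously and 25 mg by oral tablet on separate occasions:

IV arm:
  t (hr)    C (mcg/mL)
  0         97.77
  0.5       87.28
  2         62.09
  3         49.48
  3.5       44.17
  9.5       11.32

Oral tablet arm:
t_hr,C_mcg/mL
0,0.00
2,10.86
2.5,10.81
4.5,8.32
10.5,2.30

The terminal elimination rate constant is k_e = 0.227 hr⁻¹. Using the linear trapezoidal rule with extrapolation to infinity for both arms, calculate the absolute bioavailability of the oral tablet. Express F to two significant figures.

Trapezoidal AUC_0→9.5 (IV):
  [0→0.5]: (97.77+87.28)/2 × 0.5 = 46.2625
  [0.5→2]: (87.28+62.09)/2 × 1.5 = 112.0275
  [2→3]: (62.09+49.48)/2 × 1 = 55.785
  [3→3.5]: (49.48+44.17)/2 × 0.5 = 23.4125
  [3.5→9.5]: (44.17+11.32)/2 × 6 = 166.47
  Sum = 403.9575 mcg/mL·hr
IV tail: 11.32/0.227 = 49.868; AUC_iv,0→∞ = 403.9575 + 49.868 = 453.8255 mcg/mL·hr
Trapezoidal AUC_0→10.5 (oral tablet):
  [0→2]: (0.00+10.86)/2 × 2 = 10.86
  [2→2.5]: (10.86+10.81)/2 × 0.5 = 5.4175
  [2.5→4.5]: (10.81+8.32)/2 × 2 = 19.13
  [4.5→10.5]: (8.32+2.30)/2 × 6 = 31.86
  Sum = 67.2675 mcg/mL·hr
oral tablet tail: 2.30/0.227 = 10.132; AUC_ev,0→∞ = 67.2675 + 10.132 = 77.3995 mcg/mL·hr
F = (AUC_ev/D_ev)/(AUC_iv/D_iv) = (77.3995/25)/(453.8255/10) = 3.09598/45.38255 = 0.0682

F = 0.068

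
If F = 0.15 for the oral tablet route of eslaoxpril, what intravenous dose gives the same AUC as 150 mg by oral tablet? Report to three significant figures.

Systemic exposure from an extravascular dose = F × D_ev, so the equivalent IV dose is F × D_ev.
D_iv = F × D_ev = 0.15 × 150 = 22.5 mg

D_iv = 22.5 mg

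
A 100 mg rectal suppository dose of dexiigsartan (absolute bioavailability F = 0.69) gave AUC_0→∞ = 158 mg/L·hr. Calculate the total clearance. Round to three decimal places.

CL = 0.437 L/hr

CL = F × Dose / AUC_0→∞
   = 0.69 × 100 / 158 = 0.436709 L/hr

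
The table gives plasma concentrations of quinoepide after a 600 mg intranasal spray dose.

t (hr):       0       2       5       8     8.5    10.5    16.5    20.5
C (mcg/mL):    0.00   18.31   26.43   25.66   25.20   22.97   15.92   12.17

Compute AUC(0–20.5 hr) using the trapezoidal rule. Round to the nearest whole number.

Trapezoidal AUC_0→20.5:
  [0→2]: (0.00+18.31)/2 × 2 = 18.31
  [2→5]: (18.31+26.43)/2 × 3 = 67.11
  [5→8]: (26.43+25.66)/2 × 3 = 78.135
  [8→8.5]: (25.66+25.20)/2 × 0.5 = 12.715
  [8.5→10.5]: (25.20+22.97)/2 × 2 = 48.17
  [10.5→16.5]: (22.97+15.92)/2 × 6 = 116.67
  [16.5→20.5]: (15.92+12.17)/2 × 4 = 56.18
  Sum = 397.29 mcg/mL·hr

AUC = 397 mcg/mL·hr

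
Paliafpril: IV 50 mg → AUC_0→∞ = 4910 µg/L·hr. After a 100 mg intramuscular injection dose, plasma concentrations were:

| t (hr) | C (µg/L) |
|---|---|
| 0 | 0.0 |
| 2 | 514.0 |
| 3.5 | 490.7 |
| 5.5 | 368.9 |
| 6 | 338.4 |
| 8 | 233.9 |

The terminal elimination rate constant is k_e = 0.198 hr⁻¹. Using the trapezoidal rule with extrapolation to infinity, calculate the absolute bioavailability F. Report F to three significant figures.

F = 0.413

Trapezoidal AUC_0→8 (intramuscular injection):
  [0→2]: (0.0+514.0)/2 × 2 = 514.0
  [2→3.5]: (514.0+490.7)/2 × 1.5 = 753.525
  [3.5→5.5]: (490.7+368.9)/2 × 2 = 859.6
  [5.5→6]: (368.9+338.4)/2 × 0.5 = 176.825
  [6→8]: (338.4+233.9)/2 × 2 = 572.3
  Sum = 2876.25 µg/L·hr
Tail: C_last/k_e = 233.9/0.198 = 1181.313
AUC_0→∞ (intramuscular injection) = 2876.25 + 1181.313 = 4057.563 µg/L·hr
F = (AUC_ev/D_ev)/(AUC_iv/D_iv) = (4057.563/100)/(4910/50) = 40.57563/98.2 = 0.4132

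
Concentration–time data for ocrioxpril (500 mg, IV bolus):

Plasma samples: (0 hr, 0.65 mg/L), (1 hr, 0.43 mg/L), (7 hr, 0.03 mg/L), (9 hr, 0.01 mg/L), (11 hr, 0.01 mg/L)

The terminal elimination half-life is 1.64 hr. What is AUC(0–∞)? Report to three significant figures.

Trapezoidal AUC_0→11:
  [0→1]: (0.65+0.43)/2 × 1 = 0.54
  [1→7]: (0.43+0.03)/2 × 6 = 1.38
  [7→9]: (0.03+0.01)/2 × 2 = 0.04
  [9→11]: (0.01+0.01)/2 × 2 = 0.02
  Sum = 1.98 mg/L·hr
k_e = ln2 / t½ = 0.693147 / 1.64 = 0.4227 hr^-1
Extrapolated tail: C_last / k_e = 0.01 / 0.4227 = 0.024
AUC_0→∞ = 1.98 + 0.024 = 2.004 mg/L·hr

AUC = 2.00 mg/L·hr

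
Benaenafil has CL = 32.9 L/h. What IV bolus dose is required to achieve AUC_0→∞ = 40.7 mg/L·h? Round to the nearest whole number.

Dose = 1339 mg

Dose_iv = CL × AUC_0→∞
     = 32.9 × 40.7 = 1339.03 mg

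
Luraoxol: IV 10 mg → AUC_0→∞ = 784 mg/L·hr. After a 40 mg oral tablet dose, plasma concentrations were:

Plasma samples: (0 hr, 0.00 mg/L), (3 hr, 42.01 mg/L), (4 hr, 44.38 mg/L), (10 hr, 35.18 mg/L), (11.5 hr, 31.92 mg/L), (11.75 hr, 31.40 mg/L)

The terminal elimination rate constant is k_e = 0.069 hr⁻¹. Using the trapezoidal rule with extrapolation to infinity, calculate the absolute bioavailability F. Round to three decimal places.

F = 0.274

Trapezoidal AUC_0→11.75 (oral tablet):
  [0→3]: (0.00+42.01)/2 × 3 = 63.015
  [3→4]: (42.01+44.38)/2 × 1 = 43.195
  [4→10]: (44.38+35.18)/2 × 6 = 238.68
  [10→11.5]: (35.18+31.92)/2 × 1.5 = 50.325
  [11.5→11.75]: (31.92+31.40)/2 × 0.25 = 7.915
  Sum = 403.13 mg/L·hr
Tail: C_last/k_e = 31.40/0.069 = 455.072
AUC_0→∞ (oral tablet) = 403.13 + 455.072 = 858.202 mg/L·hr
F = (AUC_ev/D_ev)/(AUC_iv/D_iv) = (858.202/40)/(784/10) = 21.45505/78.4 = 0.2737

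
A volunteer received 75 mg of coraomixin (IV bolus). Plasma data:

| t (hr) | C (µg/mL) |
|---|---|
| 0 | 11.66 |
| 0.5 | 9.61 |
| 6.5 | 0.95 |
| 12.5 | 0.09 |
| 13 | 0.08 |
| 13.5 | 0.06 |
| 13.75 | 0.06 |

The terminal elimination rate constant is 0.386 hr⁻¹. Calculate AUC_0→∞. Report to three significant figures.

Trapezoidal AUC_0→13.75:
  [0→0.5]: (11.66+9.61)/2 × 0.5 = 5.3175
  [0.5→6.5]: (9.61+0.95)/2 × 6 = 31.68
  [6.5→12.5]: (0.95+0.09)/2 × 6 = 3.12
  [12.5→13]: (0.09+0.08)/2 × 0.5 = 0.0425
  [13→13.5]: (0.08+0.06)/2 × 0.5 = 0.035
  [13.5→13.75]: (0.06+0.06)/2 × 0.25 = 0.015
  Sum = 40.21 µg/mL·hr
Extrapolated tail: C_last / k_e = 0.06 / 0.386 = 0.155
AUC_0→∞ = 40.21 + 0.155 = 40.365 µg/mL·hr

AUC = 40.4 µg/mL·hr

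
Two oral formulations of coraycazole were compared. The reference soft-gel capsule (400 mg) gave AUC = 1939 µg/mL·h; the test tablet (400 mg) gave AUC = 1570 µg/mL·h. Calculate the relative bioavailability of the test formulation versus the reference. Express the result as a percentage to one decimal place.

F_rel = 81.0%

F_rel = (AUC_test/D_test) / (AUC_ref/D_ref)
      = (1570/400) / (1939/400)
      = 3.925 / 4.8475 = 0.8097 = 80.97%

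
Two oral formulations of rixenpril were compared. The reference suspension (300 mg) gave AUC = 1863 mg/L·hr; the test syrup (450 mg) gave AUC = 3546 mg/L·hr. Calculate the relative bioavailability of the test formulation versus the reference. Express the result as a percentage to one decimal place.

F_rel = 126.9%

F_rel = (AUC_test/D_test) / (AUC_ref/D_ref)
      = (3546/450) / (1863/300)
      = 7.88 / 6.21 = 1.2689 = 126.89%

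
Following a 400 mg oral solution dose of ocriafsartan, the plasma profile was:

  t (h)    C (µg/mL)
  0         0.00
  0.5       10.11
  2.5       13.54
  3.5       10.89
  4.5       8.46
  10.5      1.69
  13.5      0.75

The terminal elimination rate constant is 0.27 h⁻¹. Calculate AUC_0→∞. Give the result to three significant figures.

AUC = 85.0 µg/mL·h

Trapezoidal AUC_0→13.5:
  [0→0.5]: (0.00+10.11)/2 × 0.5 = 2.5275
  [0.5→2.5]: (10.11+13.54)/2 × 2 = 23.65
  [2.5→3.5]: (13.54+10.89)/2 × 1 = 12.215
  [3.5→4.5]: (10.89+8.46)/2 × 1 = 9.675
  [4.5→10.5]: (8.46+1.69)/2 × 6 = 30.45
  [10.5→13.5]: (1.69+0.75)/2 × 3 = 3.66
  Sum = 82.1775 µg/mL·h
Extrapolated tail: C_last / k_e = 0.75 / 0.27 = 2.778
AUC_0→∞ = 82.1775 + 2.778 = 84.9555 µg/mL·h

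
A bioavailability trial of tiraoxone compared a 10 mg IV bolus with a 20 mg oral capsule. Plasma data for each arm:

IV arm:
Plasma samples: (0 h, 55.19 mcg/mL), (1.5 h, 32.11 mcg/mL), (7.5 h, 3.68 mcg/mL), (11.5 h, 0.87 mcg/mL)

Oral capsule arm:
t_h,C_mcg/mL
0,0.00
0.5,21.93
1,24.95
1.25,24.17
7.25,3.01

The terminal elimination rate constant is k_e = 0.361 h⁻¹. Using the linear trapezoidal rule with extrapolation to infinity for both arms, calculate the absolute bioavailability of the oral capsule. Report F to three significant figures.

Trapezoidal AUC_0→11.5 (IV):
  [0→1.5]: (55.19+32.11)/2 × 1.5 = 65.475
  [1.5→7.5]: (32.11+3.68)/2 × 6 = 107.37
  [7.5→11.5]: (3.68+0.87)/2 × 4 = 9.1
  Sum = 181.945 mcg/mL·h
IV tail: 0.87/0.361 = 2.410; AUC_iv,0→∞ = 181.945 + 2.410 = 184.355 mcg/mL·h
Trapezoidal AUC_0→7.25 (oral capsule):
  [0→0.5]: (0.00+21.93)/2 × 0.5 = 5.4825
  [0.5→1]: (21.93+24.95)/2 × 0.5 = 11.72
  [1→1.25]: (24.95+24.17)/2 × 0.25 = 6.14
  [1.25→7.25]: (24.17+3.01)/2 × 6 = 81.54
  Sum = 104.8825 mcg/mL·h
oral capsule tail: 3.01/0.361 = 8.338; AUC_ev,0→∞ = 104.8825 + 8.338 = 113.2205 mcg/mL·h
F = (AUC_ev/D_ev)/(AUC_iv/D_iv) = (113.2205/20)/(184.355/10) = 5.661025/18.4355 = 0.3071

F = 0.307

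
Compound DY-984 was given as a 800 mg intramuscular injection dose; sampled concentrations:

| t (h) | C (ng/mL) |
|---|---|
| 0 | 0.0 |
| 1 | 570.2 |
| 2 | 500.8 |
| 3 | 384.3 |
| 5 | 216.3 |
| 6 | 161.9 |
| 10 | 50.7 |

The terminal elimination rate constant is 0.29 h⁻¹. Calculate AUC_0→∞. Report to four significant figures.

AUC = 2653 ng/mL·h

Trapezoidal AUC_0→10:
  [0→1]: (0.0+570.2)/2 × 1 = 285.1
  [1→2]: (570.2+500.8)/2 × 1 = 535.5
  [2→3]: (500.8+384.3)/2 × 1 = 442.55
  [3→5]: (384.3+216.3)/2 × 2 = 600.6
  [5→6]: (216.3+161.9)/2 × 1 = 189.1
  [6→10]: (161.9+50.7)/2 × 4 = 425.2
  Sum = 2478.05 ng/mL·h
Extrapolated tail: C_last / k_e = 50.7 / 0.29 = 174.828
AUC_0→∞ = 2478.05 + 174.828 = 2652.878 ng/mL·h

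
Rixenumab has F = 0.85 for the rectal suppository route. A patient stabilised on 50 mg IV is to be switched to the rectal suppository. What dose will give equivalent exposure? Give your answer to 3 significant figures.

For equal systemic exposure: F × D_ev = D_iv
D_ev = D_iv / F = 50 / 0.85 = 58.8235 mg

D_rectal = 58.8 mg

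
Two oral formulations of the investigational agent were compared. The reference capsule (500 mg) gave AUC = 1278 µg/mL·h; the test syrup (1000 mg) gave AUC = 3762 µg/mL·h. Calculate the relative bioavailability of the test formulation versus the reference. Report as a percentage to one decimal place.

F_rel = (AUC_test/D_test) / (AUC_ref/D_ref)
      = (3762/1000) / (1278/500)
      = 3.762 / 2.556 = 1.4718 = 147.18%

F_rel = 147.2%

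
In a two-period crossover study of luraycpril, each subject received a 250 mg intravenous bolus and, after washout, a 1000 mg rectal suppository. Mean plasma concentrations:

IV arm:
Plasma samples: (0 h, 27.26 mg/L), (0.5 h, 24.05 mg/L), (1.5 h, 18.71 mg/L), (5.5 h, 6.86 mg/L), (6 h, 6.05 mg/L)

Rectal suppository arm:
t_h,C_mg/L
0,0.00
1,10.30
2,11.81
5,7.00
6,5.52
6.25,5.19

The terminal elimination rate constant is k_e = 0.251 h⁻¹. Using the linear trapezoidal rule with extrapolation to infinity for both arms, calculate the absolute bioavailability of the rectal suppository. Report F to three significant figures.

F = 0.161

Trapezoidal AUC_0→6 (IV):
  [0→0.5]: (27.26+24.05)/2 × 0.5 = 12.8275
  [0.5→1.5]: (24.05+18.71)/2 × 1 = 21.38
  [1.5→5.5]: (18.71+6.86)/2 × 4 = 51.14
  [5.5→6]: (6.86+6.05)/2 × 0.5 = 3.2275
  Sum = 88.575 mg/L·h
IV tail: 6.05/0.251 = 24.104; AUC_iv,0→∞ = 88.575 + 24.104 = 112.679 mg/L·h
Trapezoidal AUC_0→6.25 (rectal suppository):
  [0→1]: (0.00+10.30)/2 × 1 = 5.15
  [1→2]: (10.30+11.81)/2 × 1 = 11.055
  [2→5]: (11.81+7.00)/2 × 3 = 28.215
  [5→6]: (7.00+5.52)/2 × 1 = 6.26
  [6→6.25]: (5.52+5.19)/2 × 0.25 = 1.33875
  Sum = 52.01875 mg/L·h
rectal suppository tail: 5.19/0.251 = 20.677; AUC_ev,0→∞ = 52.01875 + 20.677 = 72.69575 mg/L·h
F = (AUC_ev/D_ev)/(AUC_iv/D_iv) = (72.69575/1000)/(112.679/250) = 0.07269575/0.450716 = 0.1613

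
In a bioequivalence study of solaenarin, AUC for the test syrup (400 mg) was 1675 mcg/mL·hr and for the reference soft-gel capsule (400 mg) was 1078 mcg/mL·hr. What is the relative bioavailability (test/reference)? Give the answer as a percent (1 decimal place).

F_rel = (AUC_test/D_test) / (AUC_ref/D_ref)
      = (1675/400) / (1078/400)
      = 4.1875 / 2.695 = 1.5538 = 155.38%

F_rel = 155.4%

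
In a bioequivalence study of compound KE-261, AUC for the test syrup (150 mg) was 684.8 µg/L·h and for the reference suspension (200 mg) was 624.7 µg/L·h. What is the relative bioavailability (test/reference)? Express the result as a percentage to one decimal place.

F_rel = (AUC_test/D_test) / (AUC_ref/D_ref)
      = (684.8/150) / (624.7/200)
      = 4.56533 / 3.1235 = 1.4616 = 146.16%

F_rel = 146.2%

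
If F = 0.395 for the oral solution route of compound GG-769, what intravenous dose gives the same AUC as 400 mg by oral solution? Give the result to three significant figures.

Systemic exposure from an extravascular dose = F × D_ev, so the equivalent IV dose is F × D_ev.
D_iv = F × D_ev = 0.395 × 400 = 158 mg

D_iv = 158 mg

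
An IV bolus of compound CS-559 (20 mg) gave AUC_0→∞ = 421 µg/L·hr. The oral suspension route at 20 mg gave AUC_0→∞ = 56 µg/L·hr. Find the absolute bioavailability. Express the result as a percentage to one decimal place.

F = 13.3%

F = (AUC_ev / D_ev) / (AUC_iv / D_iv)
  = (56/20) / (421/20)
  = 2.8 / 21.05 = 0.1330
  = 13.30%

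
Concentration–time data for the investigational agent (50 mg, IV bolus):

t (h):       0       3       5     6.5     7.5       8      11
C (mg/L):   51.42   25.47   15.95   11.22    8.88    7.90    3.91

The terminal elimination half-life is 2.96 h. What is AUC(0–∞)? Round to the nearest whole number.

Trapezoidal AUC_0→11:
  [0→3]: (51.42+25.47)/2 × 3 = 115.335
  [3→5]: (25.47+15.95)/2 × 2 = 41.42
  [5→6.5]: (15.95+11.22)/2 × 1.5 = 20.3775
  [6.5→7.5]: (11.22+8.88)/2 × 1 = 10.05
  [7.5→8]: (8.88+7.90)/2 × 0.5 = 4.195
  [8→11]: (7.90+3.91)/2 × 3 = 17.715
  Sum = 209.0925 mg/L·h
k_e = ln2 / t½ = 0.693147 / 2.96 = 0.2342 h^-1
Extrapolated tail: C_last / k_e = 3.91 / 0.2342 = 16.695
AUC_0→∞ = 209.0925 + 16.695 = 225.7875 mg/L·h

AUC = 226 mg/L·h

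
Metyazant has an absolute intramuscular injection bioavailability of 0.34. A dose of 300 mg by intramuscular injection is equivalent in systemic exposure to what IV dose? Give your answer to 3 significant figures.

D_iv = 102 mg

Systemic exposure from an extravascular dose = F × D_ev, so the equivalent IV dose is F × D_ev.
D_iv = F × D_ev = 0.34 × 300 = 102 mg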